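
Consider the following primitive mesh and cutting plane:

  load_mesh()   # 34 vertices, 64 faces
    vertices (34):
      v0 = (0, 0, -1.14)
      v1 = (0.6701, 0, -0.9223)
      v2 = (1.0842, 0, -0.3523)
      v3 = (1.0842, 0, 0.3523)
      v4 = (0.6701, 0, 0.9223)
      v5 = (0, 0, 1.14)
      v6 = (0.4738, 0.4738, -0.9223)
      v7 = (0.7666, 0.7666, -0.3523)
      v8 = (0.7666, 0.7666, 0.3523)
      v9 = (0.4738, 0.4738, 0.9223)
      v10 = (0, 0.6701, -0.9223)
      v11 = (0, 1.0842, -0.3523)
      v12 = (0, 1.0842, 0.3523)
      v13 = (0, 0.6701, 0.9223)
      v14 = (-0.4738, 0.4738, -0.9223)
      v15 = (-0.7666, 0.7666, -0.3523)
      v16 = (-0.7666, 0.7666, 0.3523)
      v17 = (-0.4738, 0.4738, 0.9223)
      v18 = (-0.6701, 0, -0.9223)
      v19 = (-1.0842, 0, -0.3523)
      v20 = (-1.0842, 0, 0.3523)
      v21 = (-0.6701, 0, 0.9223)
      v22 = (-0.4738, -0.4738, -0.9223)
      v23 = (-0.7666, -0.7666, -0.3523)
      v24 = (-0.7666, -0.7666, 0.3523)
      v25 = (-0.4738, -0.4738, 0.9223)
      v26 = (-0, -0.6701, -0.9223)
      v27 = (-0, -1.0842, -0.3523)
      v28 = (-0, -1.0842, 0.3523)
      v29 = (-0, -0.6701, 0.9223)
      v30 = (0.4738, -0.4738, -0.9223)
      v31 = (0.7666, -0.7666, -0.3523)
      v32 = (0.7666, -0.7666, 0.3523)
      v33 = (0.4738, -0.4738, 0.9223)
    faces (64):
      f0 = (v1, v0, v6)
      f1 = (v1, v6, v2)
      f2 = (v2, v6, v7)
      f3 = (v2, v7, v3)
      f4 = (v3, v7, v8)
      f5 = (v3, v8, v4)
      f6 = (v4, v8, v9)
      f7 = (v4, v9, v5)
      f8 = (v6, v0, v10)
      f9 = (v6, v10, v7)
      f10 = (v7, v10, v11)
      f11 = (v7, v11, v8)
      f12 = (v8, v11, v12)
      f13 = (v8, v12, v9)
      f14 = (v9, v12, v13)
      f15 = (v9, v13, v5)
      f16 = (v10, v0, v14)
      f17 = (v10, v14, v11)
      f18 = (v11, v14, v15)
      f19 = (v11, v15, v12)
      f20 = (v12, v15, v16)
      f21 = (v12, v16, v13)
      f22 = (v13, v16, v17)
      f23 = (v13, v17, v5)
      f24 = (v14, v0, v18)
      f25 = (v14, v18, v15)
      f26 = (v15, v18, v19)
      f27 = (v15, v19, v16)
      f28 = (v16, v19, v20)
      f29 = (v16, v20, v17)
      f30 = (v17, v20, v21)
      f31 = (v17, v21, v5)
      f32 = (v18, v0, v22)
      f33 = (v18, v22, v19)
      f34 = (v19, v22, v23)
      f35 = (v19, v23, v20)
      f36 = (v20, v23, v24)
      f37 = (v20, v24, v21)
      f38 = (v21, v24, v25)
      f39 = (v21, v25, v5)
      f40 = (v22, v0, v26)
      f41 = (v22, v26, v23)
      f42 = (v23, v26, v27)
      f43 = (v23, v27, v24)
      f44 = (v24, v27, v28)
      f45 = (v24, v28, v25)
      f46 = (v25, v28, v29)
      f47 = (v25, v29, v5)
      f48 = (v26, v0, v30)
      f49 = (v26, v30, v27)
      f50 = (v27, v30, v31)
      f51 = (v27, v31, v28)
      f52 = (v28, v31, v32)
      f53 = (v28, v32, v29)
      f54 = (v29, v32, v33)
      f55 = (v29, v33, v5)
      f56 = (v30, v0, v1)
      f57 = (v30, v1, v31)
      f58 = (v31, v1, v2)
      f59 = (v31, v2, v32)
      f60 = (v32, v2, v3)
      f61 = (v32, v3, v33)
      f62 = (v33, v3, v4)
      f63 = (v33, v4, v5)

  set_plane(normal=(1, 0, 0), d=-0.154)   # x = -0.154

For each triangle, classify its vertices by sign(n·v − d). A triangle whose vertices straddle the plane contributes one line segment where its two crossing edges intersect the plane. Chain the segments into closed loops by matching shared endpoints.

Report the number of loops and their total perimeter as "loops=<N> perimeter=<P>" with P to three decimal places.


Straddling triangles (20 of 64):
  (v10,v0,v14) [++-] → (-0.154, 0.154, -1.06924)–(-0.154, 0.606296, -0.9223)  len=0.4756
  (v10,v14,v11) [+-+] → (-0.154, 0.606296, -0.9223)–(-0.154, 0.885801, -0.537568)  len=0.4755
  (v11,v14,v15) [+--] → (-0.154, 0.885801, -0.537568)–(-0.154, 1.0204, -0.3523)  len=0.2290
  (v11,v15,v12) [+-+] → (-0.154, 1.0204, -0.3523)–(-0.154, 1.0204, 0.210755)  len=0.5631
  (v12,v15,v16) [+--] → (-0.154, 1.0204, 0.210755)–(-0.154, 1.0204, 0.3523)  len=0.1415
  (v12,v16,v13) [+-+] → (-0.154, 1.0204, 0.3523)–(-0.154, 0.689486, 0.807794)  len=0.5630
  (v13,v16,v17) [+--] → (-0.154, 0.689486, 0.807794)–(-0.154, 0.606296, 0.9223)  len=0.1415
  (v13,v17,v5) [+-+] → (-0.154, 0.606296, 0.9223)–(-0.154, 0.154, 1.06924)  len=0.4756
  (v14,v0,v18) [-+-] → (-0.154, 0.154, -1.06924)–(-0.154, 0, -1.08997)  len=0.1554
  (v17,v21,v5) [--+] → (-0.154, 0, 1.08997)–(-0.154, 0.154, 1.06924)  len=0.1554
  (v18,v0,v22) [-+-] → (-0.154, 0, -1.08997)–(-0.154, -0.154, -1.06924)  len=0.1554
  (v21,v25,v5) [--+] → (-0.154, -0.154, 1.06924)–(-0.154, 0, 1.08997)  len=0.1554
  (v22,v0,v26) [-++] → (-0.154, -0.154, -1.06924)–(-0.154, -0.606296, -0.9223)  len=0.4756
  (v22,v26,v23) [-+-] → (-0.154, -0.606296, -0.9223)–(-0.154, -0.689486, -0.807794)  len=0.1415
  (v23,v26,v27) [-++] → (-0.154, -0.689486, -0.807794)–(-0.154, -1.0204, -0.3523)  len=0.5630
  (v23,v27,v24) [-+-] → (-0.154, -1.0204, -0.3523)–(-0.154, -1.0204, -0.210755)  len=0.1415
  (v24,v27,v28) [-++] → (-0.154, -1.0204, -0.210755)–(-0.154, -1.0204, 0.3523)  len=0.5631
  (v24,v28,v25) [-+-] → (-0.154, -1.0204, 0.3523)–(-0.154, -0.885801, 0.537568)  len=0.2290
  (v25,v28,v29) [-++] → (-0.154, -0.885801, 0.537568)–(-0.154, -0.606296, 0.9223)  len=0.4755
  (v25,v29,v5) [-++] → (-0.154, -0.606296, 0.9223)–(-0.154, -0.154, 1.06924)  len=0.4756

Chained into 1 loop(s):
  loop 1: 20 segments, perimeter = 6.7512
Total perimeter = 6.751

loops=1 perimeter=6.751


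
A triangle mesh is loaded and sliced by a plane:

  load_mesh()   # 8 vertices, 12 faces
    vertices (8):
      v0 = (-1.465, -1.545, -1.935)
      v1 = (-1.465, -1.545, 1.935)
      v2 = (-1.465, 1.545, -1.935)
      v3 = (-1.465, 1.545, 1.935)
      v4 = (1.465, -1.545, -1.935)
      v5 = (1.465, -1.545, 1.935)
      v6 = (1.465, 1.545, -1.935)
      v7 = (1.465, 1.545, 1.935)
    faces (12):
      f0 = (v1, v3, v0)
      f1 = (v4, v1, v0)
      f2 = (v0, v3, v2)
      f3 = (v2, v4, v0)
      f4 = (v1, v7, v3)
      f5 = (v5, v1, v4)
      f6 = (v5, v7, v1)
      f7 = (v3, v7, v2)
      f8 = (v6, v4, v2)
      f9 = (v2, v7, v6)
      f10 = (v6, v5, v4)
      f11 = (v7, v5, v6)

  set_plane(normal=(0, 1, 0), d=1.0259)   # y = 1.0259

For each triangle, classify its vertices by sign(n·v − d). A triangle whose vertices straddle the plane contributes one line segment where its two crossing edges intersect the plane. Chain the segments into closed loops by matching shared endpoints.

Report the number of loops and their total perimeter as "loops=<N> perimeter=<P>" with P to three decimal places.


loops=1 perimeter=13.600

Straddling triangles (8 of 12):
  (v1,v3,v0) [-+-] → (-1.465, 1.0259, 1.935)–(-1.465, 1.0259, 1.28487)  len=0.6501
  (v0,v3,v2) [-++] → (-1.465, 1.0259, 1.28487)–(-1.465, 1.0259, -1.935)  len=3.2199
  (v2,v4,v0) [+--] → (-0.972779, 1.0259, -1.935)–(-1.465, 1.0259, -1.935)  len=0.4922
  (v1,v7,v3) [-++] → (0.972779, 1.0259, 1.935)–(-1.465, 1.0259, 1.935)  len=2.4378
  (v5,v7,v1) [-+-] → (1.465, 1.0259, 1.935)–(0.972779, 1.0259, 1.935)  len=0.4922
  (v6,v4,v2) [+-+] → (1.465, 1.0259, -1.935)–(-0.972779, 1.0259, -1.935)  len=2.4378
  (v6,v5,v4) [+--] → (1.465, 1.0259, -1.28487)–(1.465, 1.0259, -1.935)  len=0.6501
  (v7,v5,v6) [+-+] → (1.465, 1.0259, 1.935)–(1.465, 1.0259, -1.28487)  len=3.2199

Chained into 1 loop(s):
  loop 1: 8 segments, perimeter = 13.6000
Total perimeter = 13.600


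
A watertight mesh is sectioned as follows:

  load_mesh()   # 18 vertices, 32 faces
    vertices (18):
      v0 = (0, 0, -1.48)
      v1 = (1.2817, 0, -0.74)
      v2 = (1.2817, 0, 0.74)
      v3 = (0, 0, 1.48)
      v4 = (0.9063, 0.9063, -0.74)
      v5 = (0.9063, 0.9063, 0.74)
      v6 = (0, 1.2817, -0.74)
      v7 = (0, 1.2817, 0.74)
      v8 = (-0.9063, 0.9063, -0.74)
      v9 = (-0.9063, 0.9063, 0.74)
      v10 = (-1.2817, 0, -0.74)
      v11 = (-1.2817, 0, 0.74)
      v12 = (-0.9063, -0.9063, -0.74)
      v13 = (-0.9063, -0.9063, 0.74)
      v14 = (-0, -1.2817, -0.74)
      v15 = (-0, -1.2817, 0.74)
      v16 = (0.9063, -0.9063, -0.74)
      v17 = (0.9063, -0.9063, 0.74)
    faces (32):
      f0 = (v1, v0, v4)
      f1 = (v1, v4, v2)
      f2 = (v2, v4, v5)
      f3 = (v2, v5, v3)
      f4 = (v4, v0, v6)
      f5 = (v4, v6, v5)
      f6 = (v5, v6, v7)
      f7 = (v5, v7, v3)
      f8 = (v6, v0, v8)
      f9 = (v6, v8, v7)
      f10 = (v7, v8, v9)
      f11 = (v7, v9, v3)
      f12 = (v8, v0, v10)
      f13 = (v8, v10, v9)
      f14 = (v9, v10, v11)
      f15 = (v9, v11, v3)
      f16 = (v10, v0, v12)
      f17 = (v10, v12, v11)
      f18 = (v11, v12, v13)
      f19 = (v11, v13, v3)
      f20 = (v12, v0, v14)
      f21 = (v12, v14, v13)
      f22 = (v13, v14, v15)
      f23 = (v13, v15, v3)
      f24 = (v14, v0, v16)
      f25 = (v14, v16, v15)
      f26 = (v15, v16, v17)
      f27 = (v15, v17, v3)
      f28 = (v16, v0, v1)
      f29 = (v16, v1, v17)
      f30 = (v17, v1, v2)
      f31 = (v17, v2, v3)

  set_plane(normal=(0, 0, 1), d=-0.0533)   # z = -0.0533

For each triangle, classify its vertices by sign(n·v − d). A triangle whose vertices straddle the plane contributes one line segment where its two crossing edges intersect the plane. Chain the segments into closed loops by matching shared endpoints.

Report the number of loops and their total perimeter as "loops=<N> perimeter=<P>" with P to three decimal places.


loops=1 perimeter=7.848

Straddling triangles (16 of 32):
  (v1,v4,v2) [--+] → (1.08048, 0.485789, -0.0533)–(1.2817, 0, -0.0533)  len=0.5258
  (v2,v4,v5) [+-+] → (1.08048, 0.485789, -0.0533)–(0.9063, 0.9063, -0.0533)  len=0.4552
  (v4,v6,v5) [--+] → (0.420511, 1.10752, -0.0533)–(0.9063, 0.9063, -0.0533)  len=0.5258
  (v5,v6,v7) [+-+] → (0.420511, 1.10752, -0.0533)–(0, 1.2817, -0.0533)  len=0.4552
  (v6,v8,v7) [--+] → (-0.485789, 1.08048, -0.0533)–(0, 1.2817, -0.0533)  len=0.5258
  (v7,v8,v9) [+-+] → (-0.485789, 1.08048, -0.0533)–(-0.9063, 0.9063, -0.0533)  len=0.4552
  (v8,v10,v9) [--+] → (-1.10752, 0.420511, -0.0533)–(-0.9063, 0.9063, -0.0533)  len=0.5258
  (v9,v10,v11) [+-+] → (-1.10752, 0.420511, -0.0533)–(-1.2817, 0, -0.0533)  len=0.4552
  (v10,v12,v11) [--+] → (-1.08048, -0.485789, -0.0533)–(-1.2817, 0, -0.0533)  len=0.5258
  (v11,v12,v13) [+-+] → (-1.08048, -0.485789, -0.0533)–(-0.9063, -0.9063, -0.0533)  len=0.4552
  (v12,v14,v13) [--+] → (-0.420511, -1.10752, -0.0533)–(-0.9063, -0.9063, -0.0533)  len=0.5258
  (v13,v14,v15) [+-+] → (-0.420511, -1.10752, -0.0533)–(0, -1.2817, -0.0533)  len=0.4552
  (v14,v16,v15) [--+] → (0.485789, -1.08048, -0.0533)–(0, -1.2817, -0.0533)  len=0.5258
  (v15,v16,v17) [+-+] → (0.485789, -1.08048, -0.0533)–(0.9063, -0.9063, -0.0533)  len=0.4552
  (v16,v1,v17) [--+] → (1.10752, -0.420511, -0.0533)–(0.9063, -0.9063, -0.0533)  len=0.5258
  (v17,v1,v2) [+-+] → (1.10752, -0.420511, -0.0533)–(1.2817, 0, -0.0533)  len=0.4552

Chained into 1 loop(s):
  loop 1: 16 segments, perimeter = 7.8478
Total perimeter = 7.848


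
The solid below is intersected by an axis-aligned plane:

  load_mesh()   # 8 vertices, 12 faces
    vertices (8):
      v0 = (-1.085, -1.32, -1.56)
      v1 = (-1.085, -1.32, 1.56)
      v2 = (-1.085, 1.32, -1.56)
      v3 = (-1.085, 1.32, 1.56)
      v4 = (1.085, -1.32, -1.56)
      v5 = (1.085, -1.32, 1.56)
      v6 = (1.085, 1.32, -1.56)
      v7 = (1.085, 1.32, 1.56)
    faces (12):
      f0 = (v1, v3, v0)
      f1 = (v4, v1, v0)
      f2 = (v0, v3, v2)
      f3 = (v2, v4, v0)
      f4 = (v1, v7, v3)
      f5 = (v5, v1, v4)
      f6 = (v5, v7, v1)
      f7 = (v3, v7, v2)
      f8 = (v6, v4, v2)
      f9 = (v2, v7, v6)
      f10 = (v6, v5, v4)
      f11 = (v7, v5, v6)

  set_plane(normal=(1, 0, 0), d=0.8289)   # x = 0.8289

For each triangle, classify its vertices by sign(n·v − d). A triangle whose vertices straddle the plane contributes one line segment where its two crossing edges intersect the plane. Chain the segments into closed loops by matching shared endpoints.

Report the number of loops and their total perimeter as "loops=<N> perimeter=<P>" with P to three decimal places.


Straddling triangles (8 of 12):
  (v4,v1,v0) [+--] → (0.8289, -1.32, -1.19178)–(0.8289, -1.32, -1.56)  len=0.3682
  (v2,v4,v0) [-+-] → (0.8289, -1.00843, -1.56)–(0.8289, -1.32, -1.56)  len=0.3116
  (v1,v7,v3) [-+-] → (0.8289, 1.00843, 1.56)–(0.8289, 1.32, 1.56)  len=0.3116
  (v5,v1,v4) [+-+] → (0.8289, -1.32, 1.56)–(0.8289, -1.32, -1.19178)  len=2.7518
  (v5,v7,v1) [++-] → (0.8289, 1.00843, 1.56)–(0.8289, -1.32, 1.56)  len=2.3284
  (v3,v7,v2) [-+-] → (0.8289, 1.32, 1.56)–(0.8289, 1.32, 1.19178)  len=0.3682
  (v6,v4,v2) [++-] → (0.8289, -1.00843, -1.56)–(0.8289, 1.32, -1.56)  len=2.3284
  (v2,v7,v6) [-++] → (0.8289, 1.32, 1.19178)–(0.8289, 1.32, -1.56)  len=2.7518

Chained into 1 loop(s):
  loop 1: 8 segments, perimeter = 11.5200
Total perimeter = 11.520

loops=1 perimeter=11.520


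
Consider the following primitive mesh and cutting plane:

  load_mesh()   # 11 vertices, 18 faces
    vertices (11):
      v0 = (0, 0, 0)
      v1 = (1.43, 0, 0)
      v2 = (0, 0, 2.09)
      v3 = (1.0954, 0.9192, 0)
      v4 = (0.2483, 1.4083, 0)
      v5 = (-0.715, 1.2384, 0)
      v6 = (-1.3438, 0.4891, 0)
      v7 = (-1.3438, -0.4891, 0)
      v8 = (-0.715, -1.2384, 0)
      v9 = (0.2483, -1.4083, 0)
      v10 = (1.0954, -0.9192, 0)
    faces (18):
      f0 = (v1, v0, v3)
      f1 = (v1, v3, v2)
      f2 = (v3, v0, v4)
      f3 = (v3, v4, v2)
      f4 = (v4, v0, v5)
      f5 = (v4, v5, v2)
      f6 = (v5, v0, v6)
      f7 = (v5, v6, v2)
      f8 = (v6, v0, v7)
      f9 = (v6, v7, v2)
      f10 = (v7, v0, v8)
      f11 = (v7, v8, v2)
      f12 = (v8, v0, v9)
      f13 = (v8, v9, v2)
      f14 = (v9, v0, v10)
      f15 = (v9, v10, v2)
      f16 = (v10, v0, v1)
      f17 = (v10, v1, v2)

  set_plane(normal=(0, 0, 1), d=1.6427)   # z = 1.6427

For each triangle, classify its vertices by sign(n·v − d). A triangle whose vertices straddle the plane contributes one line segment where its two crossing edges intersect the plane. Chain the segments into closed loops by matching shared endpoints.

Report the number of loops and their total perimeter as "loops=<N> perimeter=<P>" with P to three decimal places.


loops=1 perimeter=1.884

Straddling triangles (9 of 18):
  (v1,v3,v2) [--+] → (0.234437, 0.196726, 1.6427)–(0.306047, 0, 1.6427)  len=0.2094
  (v3,v4,v2) [--+] → (0.053141, 0.301403, 1.6427)–(0.234437, 0.196726, 1.6427)  len=0.2093
  (v4,v5,v2) [--+] → (-0.153024, 0.265041, 1.6427)–(0.053141, 0.301403, 1.6427)  len=0.2093
  (v5,v6,v2) [--+] → (-0.287599, 0.104677, 1.6427)–(-0.153024, 0.265041, 1.6427)  len=0.2093
  (v6,v7,v2) [--+] → (-0.287599, -0.104677, 1.6427)–(-0.287599, 0.104677, 1.6427)  len=0.2094
  (v7,v8,v2) [--+] → (-0.153024, -0.265041, 1.6427)–(-0.287599, -0.104677, 1.6427)  len=0.2093
  (v8,v9,v2) [--+] → (0.053141, -0.301403, 1.6427)–(-0.153024, -0.265041, 1.6427)  len=0.2093
  (v9,v10,v2) [--+] → (0.234437, -0.196726, 1.6427)–(0.053141, -0.301403, 1.6427)  len=0.2093
  (v10,v1,v2) [--+] → (0.306047, 0, 1.6427)–(0.234437, -0.196726, 1.6427)  len=0.2094

Chained into 1 loop(s):
  loop 1: 9 segments, perimeter = 1.8841
Total perimeter = 1.884


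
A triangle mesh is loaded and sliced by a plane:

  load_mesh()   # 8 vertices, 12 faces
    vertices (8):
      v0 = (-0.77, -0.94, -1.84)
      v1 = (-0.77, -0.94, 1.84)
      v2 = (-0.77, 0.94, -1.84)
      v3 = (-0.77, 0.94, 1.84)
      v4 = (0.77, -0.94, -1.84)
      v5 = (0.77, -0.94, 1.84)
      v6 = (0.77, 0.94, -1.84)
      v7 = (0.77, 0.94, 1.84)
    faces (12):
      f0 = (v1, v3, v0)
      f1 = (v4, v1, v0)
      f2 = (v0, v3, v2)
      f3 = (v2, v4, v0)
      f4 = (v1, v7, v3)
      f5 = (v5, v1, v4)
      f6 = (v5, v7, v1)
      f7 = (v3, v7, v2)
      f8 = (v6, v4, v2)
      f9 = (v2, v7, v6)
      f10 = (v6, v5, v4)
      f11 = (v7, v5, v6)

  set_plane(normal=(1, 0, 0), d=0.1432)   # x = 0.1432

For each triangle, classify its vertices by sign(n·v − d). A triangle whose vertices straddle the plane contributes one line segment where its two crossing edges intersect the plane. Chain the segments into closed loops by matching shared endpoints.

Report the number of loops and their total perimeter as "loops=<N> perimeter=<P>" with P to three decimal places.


Straddling triangles (8 of 12):
  (v4,v1,v0) [+--] → (0.1432, -0.94, -0.342192)–(0.1432, -0.94, -1.84)  len=1.4978
  (v2,v4,v0) [-+-] → (0.1432, -0.174816, -1.84)–(0.1432, -0.94, -1.84)  len=0.7652
  (v1,v7,v3) [-+-] → (0.1432, 0.174816, 1.84)–(0.1432, 0.94, 1.84)  len=0.7652
  (v5,v1,v4) [+-+] → (0.1432, -0.94, 1.84)–(0.1432, -0.94, -0.342192)  len=2.1822
  (v5,v7,v1) [++-] → (0.1432, 0.174816, 1.84)–(0.1432, -0.94, 1.84)  len=1.1148
  (v3,v7,v2) [-+-] → (0.1432, 0.94, 1.84)–(0.1432, 0.94, 0.342192)  len=1.4978
  (v6,v4,v2) [++-] → (0.1432, -0.174816, -1.84)–(0.1432, 0.94, -1.84)  len=1.1148
  (v2,v7,v6) [-++] → (0.1432, 0.94, 0.342192)–(0.1432, 0.94, -1.84)  len=2.1822

Chained into 1 loop(s):
  loop 1: 8 segments, perimeter = 11.1200
Total perimeter = 11.120

loops=1 perimeter=11.120


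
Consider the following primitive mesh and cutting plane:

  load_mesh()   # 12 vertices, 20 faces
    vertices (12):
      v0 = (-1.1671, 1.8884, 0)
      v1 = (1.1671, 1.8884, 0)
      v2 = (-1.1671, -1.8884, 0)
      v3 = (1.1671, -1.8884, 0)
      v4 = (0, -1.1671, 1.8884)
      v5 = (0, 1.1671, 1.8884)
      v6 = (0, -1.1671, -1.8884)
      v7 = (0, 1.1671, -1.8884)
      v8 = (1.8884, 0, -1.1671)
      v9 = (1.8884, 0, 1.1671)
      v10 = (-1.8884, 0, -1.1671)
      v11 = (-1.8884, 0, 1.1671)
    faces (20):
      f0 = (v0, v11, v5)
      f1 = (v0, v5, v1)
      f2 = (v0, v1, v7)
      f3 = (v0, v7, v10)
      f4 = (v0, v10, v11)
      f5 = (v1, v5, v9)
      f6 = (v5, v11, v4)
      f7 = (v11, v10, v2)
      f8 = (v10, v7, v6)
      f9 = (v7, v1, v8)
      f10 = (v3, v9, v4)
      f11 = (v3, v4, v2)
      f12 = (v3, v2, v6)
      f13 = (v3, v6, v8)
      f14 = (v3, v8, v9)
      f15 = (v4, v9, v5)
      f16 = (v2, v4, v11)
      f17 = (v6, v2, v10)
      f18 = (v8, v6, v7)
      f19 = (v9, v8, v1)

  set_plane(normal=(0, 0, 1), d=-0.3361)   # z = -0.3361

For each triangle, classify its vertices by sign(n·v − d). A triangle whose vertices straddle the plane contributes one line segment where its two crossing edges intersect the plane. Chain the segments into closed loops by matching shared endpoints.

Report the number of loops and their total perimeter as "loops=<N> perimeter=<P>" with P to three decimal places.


loops=1 perimeter=11.945

Straddling triangles (10 of 20):
  (v0,v1,v7) [++-] → (0.959378, 1.76002, -0.3361)–(-0.959378, 1.76002, -0.3361)  len=1.9188
  (v0,v7,v10) [+--] → (-0.959378, 1.76002, -0.3361)–(-1.37482, 1.34458, -0.3361)  len=0.5875
  (v0,v10,v11) [+-+] → (-1.37482, 1.34458, -0.3361)–(-1.8884, 0, -0.3361)  len=1.4393
  (v11,v10,v2) [+-+] → (-1.8884, 0, -0.3361)–(-1.37482, -1.34458, -0.3361)  len=1.4393
  (v7,v1,v8) [-+-] → (0.959378, 1.76002, -0.3361)–(1.37482, 1.34458, -0.3361)  len=0.5875
  (v3,v2,v6) [++-] → (-0.959378, -1.76002, -0.3361)–(0.959378, -1.76002, -0.3361)  len=1.9188
  (v3,v6,v8) [+--] → (0.959378, -1.76002, -0.3361)–(1.37482, -1.34458, -0.3361)  len=0.5875
  (v3,v8,v9) [+-+] → (1.37482, -1.34458, -0.3361)–(1.8884, 0, -0.3361)  len=1.4393
  (v6,v2,v10) [-+-] → (-0.959378, -1.76002, -0.3361)–(-1.37482, -1.34458, -0.3361)  len=0.5875
  (v9,v8,v1) [+-+] → (1.8884, 0, -0.3361)–(1.37482, 1.34458, -0.3361)  len=1.4393

Chained into 1 loop(s):
  loop 1: 10 segments, perimeter = 11.9449
Total perimeter = 11.945


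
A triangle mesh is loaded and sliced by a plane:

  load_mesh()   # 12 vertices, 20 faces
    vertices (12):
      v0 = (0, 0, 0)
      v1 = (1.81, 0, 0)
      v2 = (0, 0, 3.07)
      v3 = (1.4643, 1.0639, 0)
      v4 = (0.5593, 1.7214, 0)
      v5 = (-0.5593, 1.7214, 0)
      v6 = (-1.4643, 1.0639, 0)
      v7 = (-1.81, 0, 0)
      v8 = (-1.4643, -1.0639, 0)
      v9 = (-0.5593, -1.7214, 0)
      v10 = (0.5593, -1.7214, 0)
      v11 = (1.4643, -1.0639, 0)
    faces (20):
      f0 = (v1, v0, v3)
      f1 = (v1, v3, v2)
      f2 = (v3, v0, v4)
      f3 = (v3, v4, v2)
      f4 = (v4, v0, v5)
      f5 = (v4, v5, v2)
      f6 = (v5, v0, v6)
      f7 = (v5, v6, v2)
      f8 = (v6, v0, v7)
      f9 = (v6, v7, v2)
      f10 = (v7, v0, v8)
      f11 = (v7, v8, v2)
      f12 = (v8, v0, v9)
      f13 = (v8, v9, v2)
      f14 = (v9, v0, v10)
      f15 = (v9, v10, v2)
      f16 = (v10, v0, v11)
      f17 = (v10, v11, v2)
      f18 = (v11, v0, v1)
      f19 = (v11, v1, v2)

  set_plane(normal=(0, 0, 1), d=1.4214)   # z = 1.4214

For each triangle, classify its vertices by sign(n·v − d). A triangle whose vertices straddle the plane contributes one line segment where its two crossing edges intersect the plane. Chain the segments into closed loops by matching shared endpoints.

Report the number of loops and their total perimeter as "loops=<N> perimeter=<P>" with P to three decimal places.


Straddling triangles (10 of 20):
  (v1,v3,v2) [--+] → (0.786334, 0.571318, 1.4214)–(0.971976, 0, 1.4214)  len=0.6007
  (v3,v4,v2) [--+] → (0.300346, 0.924397, 1.4214)–(0.786334, 0.571318, 1.4214)  len=0.6007
  (v4,v5,v2) [--+] → (-0.300346, 0.924397, 1.4214)–(0.300346, 0.924397, 1.4214)  len=0.6007
  (v5,v6,v2) [--+] → (-0.786334, 0.571318, 1.4214)–(-0.300346, 0.924397, 1.4214)  len=0.6007
  (v6,v7,v2) [--+] → (-0.971976, 0, 1.4214)–(-0.786334, 0.571318, 1.4214)  len=0.6007
  (v7,v8,v2) [--+] → (-0.786334, -0.571318, 1.4214)–(-0.971976, 0, 1.4214)  len=0.6007
  (v8,v9,v2) [--+] → (-0.300346, -0.924397, 1.4214)–(-0.786334, -0.571318, 1.4214)  len=0.6007
  (v9,v10,v2) [--+] → (0.300346, -0.924397, 1.4214)–(-0.300346, -0.924397, 1.4214)  len=0.6007
  (v10,v11,v2) [--+] → (0.786334, -0.571318, 1.4214)–(0.300346, -0.924397, 1.4214)  len=0.6007
  (v11,v1,v2) [--+] → (0.971976, 0, 1.4214)–(0.786334, -0.571318, 1.4214)  len=0.6007

Chained into 1 loop(s):
  loop 1: 10 segments, perimeter = 6.0071
Total perimeter = 6.007

loops=1 perimeter=6.007


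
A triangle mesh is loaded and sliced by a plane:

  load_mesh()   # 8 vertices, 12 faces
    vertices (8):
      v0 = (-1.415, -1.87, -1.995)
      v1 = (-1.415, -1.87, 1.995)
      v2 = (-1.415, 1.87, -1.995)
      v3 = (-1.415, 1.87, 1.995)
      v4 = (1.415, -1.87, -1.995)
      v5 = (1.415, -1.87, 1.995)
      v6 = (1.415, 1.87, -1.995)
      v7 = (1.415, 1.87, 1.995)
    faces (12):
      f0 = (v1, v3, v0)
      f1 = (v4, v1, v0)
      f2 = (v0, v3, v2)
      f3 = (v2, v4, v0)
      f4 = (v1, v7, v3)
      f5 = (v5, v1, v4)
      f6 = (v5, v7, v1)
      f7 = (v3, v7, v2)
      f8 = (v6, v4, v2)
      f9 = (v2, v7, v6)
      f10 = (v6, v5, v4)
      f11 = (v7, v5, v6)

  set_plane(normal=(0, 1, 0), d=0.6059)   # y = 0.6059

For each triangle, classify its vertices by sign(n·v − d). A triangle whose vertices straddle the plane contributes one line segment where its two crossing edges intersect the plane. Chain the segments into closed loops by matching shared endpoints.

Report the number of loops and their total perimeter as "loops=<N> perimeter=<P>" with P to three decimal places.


Straddling triangles (8 of 12):
  (v1,v3,v0) [-+-] → (-1.415, 0.6059, 1.995)–(-1.415, 0.6059, 0.646401)  len=1.3486
  (v0,v3,v2) [-++] → (-1.415, 0.6059, 0.646401)–(-1.415, 0.6059, -1.995)  len=2.6414
  (v2,v4,v0) [+--] → (-0.458475, 0.6059, -1.995)–(-1.415, 0.6059, -1.995)  len=0.9565
  (v1,v7,v3) [-++] → (0.458475, 0.6059, 1.995)–(-1.415, 0.6059, 1.995)  len=1.8735
  (v5,v7,v1) [-+-] → (1.415, 0.6059, 1.995)–(0.458475, 0.6059, 1.995)  len=0.9565
  (v6,v4,v2) [+-+] → (1.415, 0.6059, -1.995)–(-0.458475, 0.6059, -1.995)  len=1.8735
  (v6,v5,v4) [+--] → (1.415, 0.6059, -0.646401)–(1.415, 0.6059, -1.995)  len=1.3486
  (v7,v5,v6) [+-+] → (1.415, 0.6059, 1.995)–(1.415, 0.6059, -0.646401)  len=2.6414

Chained into 1 loop(s):
  loop 1: 8 segments, perimeter = 13.6400
Total perimeter = 13.640

loops=1 perimeter=13.640


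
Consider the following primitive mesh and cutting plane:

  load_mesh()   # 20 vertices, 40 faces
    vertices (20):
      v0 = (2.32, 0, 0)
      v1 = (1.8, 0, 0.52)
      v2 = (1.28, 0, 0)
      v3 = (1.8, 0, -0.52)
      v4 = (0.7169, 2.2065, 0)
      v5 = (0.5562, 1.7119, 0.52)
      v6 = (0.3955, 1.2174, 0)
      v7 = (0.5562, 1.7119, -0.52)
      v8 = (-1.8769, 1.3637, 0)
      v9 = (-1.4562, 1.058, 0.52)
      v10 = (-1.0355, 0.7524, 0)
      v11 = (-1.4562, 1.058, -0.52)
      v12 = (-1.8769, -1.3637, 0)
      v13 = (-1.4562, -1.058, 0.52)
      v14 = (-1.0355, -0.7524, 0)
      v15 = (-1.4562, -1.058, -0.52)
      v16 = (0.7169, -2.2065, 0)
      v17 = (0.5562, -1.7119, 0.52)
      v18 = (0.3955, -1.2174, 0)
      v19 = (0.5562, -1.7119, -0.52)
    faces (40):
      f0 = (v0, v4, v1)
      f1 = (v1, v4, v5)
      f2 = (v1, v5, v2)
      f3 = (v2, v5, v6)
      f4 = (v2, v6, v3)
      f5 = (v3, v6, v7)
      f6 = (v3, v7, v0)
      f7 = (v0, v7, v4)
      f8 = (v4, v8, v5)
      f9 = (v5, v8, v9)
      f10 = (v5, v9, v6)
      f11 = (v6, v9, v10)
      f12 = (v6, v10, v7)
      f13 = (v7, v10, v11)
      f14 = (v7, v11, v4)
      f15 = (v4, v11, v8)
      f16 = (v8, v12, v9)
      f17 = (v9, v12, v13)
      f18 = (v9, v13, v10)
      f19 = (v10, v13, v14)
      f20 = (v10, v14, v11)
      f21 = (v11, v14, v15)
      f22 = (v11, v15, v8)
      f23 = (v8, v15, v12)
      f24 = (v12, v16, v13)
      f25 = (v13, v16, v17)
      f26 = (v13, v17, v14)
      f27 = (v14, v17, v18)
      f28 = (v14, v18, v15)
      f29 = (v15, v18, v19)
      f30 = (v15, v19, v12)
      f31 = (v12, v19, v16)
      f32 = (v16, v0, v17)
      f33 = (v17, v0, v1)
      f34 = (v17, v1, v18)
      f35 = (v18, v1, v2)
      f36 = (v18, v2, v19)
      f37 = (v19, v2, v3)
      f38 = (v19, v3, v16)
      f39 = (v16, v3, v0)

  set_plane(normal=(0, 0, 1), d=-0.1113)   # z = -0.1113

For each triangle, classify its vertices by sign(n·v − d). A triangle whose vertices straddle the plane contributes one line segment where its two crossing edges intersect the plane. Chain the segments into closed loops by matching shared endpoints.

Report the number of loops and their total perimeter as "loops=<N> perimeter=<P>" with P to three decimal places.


Straddling triangles (20 of 40):
  (v2,v6,v3) [++-] → (0.696117, 0.95683, -0.1113)–(1.3913, 0, -0.1113)  len=1.1827
  (v3,v6,v7) [-+-] → (0.696117, 0.95683, -0.1113)–(0.429896, 1.32324, -0.1113)  len=0.4529
  (v3,v7,v0) [--+] → (1.94248, 0.366412, -0.1113)–(2.2087, 0, -0.1113)  len=0.4529
  (v0,v7,v4) [+-+] → (1.94248, 0.366412, -0.1113)–(0.682504, 2.10064, -0.1113)  len=2.1436
  (v6,v10,v7) [++-] → (-0.694815, 0.95777, -0.1113)–(0.429896, 1.32324, -0.1113)  len=1.1826
  (v7,v10,v11) [-+-] → (-0.694815, 0.95777, -0.1113)–(-1.12555, 0.81781, -0.1113)  len=0.4529
  (v7,v11,v4) [--+] → (0.251773, 1.96068, -0.1113)–(0.682504, 2.10064, -0.1113)  len=0.4529
  (v4,v11,v8) [+-+] → (0.251773, 1.96068, -0.1113)–(-1.78685, 1.29827, -0.1113)  len=2.1435
  (v10,v14,v11) [++-] → (-1.12555, -0.364905, -0.1113)–(-1.12555, 0.81781, -0.1113)  len=1.1827
  (v11,v14,v15) [-+-] → (-1.12555, -0.364905, -0.1113)–(-1.12555, -0.81781, -0.1113)  len=0.4529
  (v11,v15,v8) [--+] → (-1.78685, 0.845363, -0.1113)–(-1.78685, 1.29827, -0.1113)  len=0.4529
  (v8,v15,v12) [+-+] → (-1.78685, 0.845363, -0.1113)–(-1.78685, -1.29827, -0.1113)  len=2.1436
  (v14,v18,v15) [++-] → (-0.000835019, -1.18328, -0.1113)–(-1.12555, -0.81781, -0.1113)  len=1.1826
  (v15,v18,v19) [-+-] → (-0.000835019, -1.18328, -0.1113)–(0.429896, -1.32324, -0.1113)  len=0.4529
  (v15,v19,v12) [--+] → (-1.35612, -1.43823, -0.1113)–(-1.78685, -1.29827, -0.1113)  len=0.4529
  (v12,v19,v16) [+-+] → (-1.35612, -1.43823, -0.1113)–(0.682504, -2.10064, -0.1113)  len=2.1435
  (v18,v2,v19) [++-] → (1.12508, -0.366412, -0.1113)–(0.429896, -1.32324, -0.1113)  len=1.1827
  (v19,v2,v3) [-+-] → (1.12508, -0.366412, -0.1113)–(1.3913, 0, -0.1113)  len=0.4529
  (v19,v3,v16) [--+] → (0.948725, -1.73422, -0.1113)–(0.682504, -2.10064, -0.1113)  len=0.4529
  (v16,v3,v0) [+-+] → (0.948725, -1.73422, -0.1113)–(2.2087, 0, -0.1113)  len=2.1436

Chained into 2 loop(s):
  loop 1: 10 segments, perimeter = 8.1779
  loop 2: 10 segments, perimeter = 12.9825
Total perimeter = 21.160

loops=2 perimeter=21.160


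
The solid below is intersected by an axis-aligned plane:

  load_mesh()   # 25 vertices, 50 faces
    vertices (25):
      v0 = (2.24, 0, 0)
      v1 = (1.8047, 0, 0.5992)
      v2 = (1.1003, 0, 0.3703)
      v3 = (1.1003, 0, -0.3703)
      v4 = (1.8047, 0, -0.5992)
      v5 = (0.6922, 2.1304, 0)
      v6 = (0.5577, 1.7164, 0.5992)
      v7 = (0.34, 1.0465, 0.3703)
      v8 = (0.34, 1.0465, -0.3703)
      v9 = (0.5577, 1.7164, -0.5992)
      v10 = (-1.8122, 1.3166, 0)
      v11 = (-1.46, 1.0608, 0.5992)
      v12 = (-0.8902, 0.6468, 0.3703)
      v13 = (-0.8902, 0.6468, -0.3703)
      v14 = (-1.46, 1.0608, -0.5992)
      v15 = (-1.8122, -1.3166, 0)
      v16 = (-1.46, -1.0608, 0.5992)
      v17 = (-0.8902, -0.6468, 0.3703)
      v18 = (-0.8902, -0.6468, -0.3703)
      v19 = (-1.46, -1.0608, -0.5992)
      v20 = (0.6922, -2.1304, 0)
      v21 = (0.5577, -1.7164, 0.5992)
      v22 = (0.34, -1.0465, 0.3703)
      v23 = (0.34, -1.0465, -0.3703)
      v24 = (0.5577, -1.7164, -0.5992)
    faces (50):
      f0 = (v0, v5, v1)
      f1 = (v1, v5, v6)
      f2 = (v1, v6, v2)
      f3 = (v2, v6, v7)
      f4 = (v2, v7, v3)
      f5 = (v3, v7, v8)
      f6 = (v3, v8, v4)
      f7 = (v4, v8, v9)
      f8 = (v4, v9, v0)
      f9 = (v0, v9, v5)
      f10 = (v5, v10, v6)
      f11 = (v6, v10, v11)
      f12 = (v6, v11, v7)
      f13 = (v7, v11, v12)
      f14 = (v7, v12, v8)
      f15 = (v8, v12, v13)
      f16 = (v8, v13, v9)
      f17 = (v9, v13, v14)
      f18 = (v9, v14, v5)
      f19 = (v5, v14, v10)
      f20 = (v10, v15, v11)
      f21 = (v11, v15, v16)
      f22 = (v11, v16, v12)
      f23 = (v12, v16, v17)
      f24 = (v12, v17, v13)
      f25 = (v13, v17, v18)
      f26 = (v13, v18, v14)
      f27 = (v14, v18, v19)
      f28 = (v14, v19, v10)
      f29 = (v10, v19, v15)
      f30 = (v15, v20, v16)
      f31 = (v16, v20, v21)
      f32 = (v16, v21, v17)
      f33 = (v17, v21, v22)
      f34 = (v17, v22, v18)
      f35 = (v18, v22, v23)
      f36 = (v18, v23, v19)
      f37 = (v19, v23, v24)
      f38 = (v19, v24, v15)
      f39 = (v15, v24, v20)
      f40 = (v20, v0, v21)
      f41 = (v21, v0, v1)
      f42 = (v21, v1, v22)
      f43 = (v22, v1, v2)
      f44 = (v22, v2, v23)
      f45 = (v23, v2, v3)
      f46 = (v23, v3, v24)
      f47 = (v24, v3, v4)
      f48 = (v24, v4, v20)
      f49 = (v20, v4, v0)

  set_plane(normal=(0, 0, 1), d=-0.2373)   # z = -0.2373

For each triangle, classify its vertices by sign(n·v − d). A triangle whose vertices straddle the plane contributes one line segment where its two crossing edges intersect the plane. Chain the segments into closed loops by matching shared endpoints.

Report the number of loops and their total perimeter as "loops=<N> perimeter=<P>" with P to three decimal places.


loops=2 perimeter=18.621

Straddling triangles (20 of 50):
  (v2,v7,v3) [++-] → (0.963762, 0.187935, -0.2373)–(1.1003, 0, -0.2373)  len=0.2323
  (v3,v7,v8) [-+-] → (0.963762, 0.187935, -0.2373)–(0.34, 1.0465, -0.2373)  len=1.0612
  (v4,v9,v0) [--+] → (1.57376, 0.679743, -0.2373)–(2.06761, 0, -0.2373)  len=0.8402
  (v0,v9,v5) [+-+] → (1.57376, 0.679743, -0.2373)–(0.638934, 1.96644, -0.2373)  len=1.5904
  (v7,v12,v8) [++-] → (0.119076, 0.97472, -0.2373)–(0.34, 1.0465, -0.2373)  len=0.2323
  (v8,v12,v13) [-+-] → (0.119076, 0.97472, -0.2373)–(-0.8902, 0.6468, -0.2373)  len=1.0612
  (v9,v14,v5) [--+] → (-0.160132, 1.70681, -0.2373)–(0.638934, 1.96644, -0.2373)  len=0.8402
  (v5,v14,v10) [+-+] → (-0.160132, 1.70681, -0.2373)–(-1.67272, 1.2153, -0.2373)  len=1.5904
  (v12,v17,v13) [++-] → (-0.8902, 0.41449, -0.2373)–(-0.8902, 0.6468, -0.2373)  len=0.2323
  (v13,v17,v18) [-+-] → (-0.8902, 0.41449, -0.2373)–(-0.8902, -0.6468, -0.2373)  len=1.0613
  (v14,v19,v10) [--+] → (-1.67272, 0.375083, -0.2373)–(-1.67272, 1.2153, -0.2373)  len=0.8402
  (v10,v19,v15) [+-+] → (-1.67272, 0.375083, -0.2373)–(-1.67272, -1.2153, -0.2373)  len=1.5904
  (v17,v22,v18) [++-] → (-0.669276, -0.71858, -0.2373)–(-0.8902, -0.6468, -0.2373)  len=0.2323
  (v18,v22,v23) [-+-] → (-0.669276, -0.71858, -0.2373)–(0.34, -1.0465, -0.2373)  len=1.0612
  (v19,v24,v15) [--+] → (-0.873653, -1.47493, -0.2373)–(-1.67272, -1.2153, -0.2373)  len=0.8402
  (v15,v24,v20) [+-+] → (-0.873653, -1.47493, -0.2373)–(0.638934, -1.96644, -0.2373)  len=1.5904
  (v22,v2,v23) [++-] → (0.476538, -0.858565, -0.2373)–(0.34, -1.0465, -0.2373)  len=0.2323
  (v23,v2,v3) [-+-] → (0.476538, -0.858565, -0.2373)–(1.1003, 0, -0.2373)  len=1.0612
  (v24,v4,v20) [--+] → (1.13278, -1.2867, -0.2373)–(0.638934, -1.96644, -0.2373)  len=0.8402
  (v20,v4,v0) [+-+] → (1.13278, -1.2867, -0.2373)–(2.06761, 0, -0.2373)  len=1.5904

Chained into 2 loop(s):
  loop 1: 10 segments, perimeter = 6.4677
  loop 2: 10 segments, perimeter = 12.1531
Total perimeter = 18.621


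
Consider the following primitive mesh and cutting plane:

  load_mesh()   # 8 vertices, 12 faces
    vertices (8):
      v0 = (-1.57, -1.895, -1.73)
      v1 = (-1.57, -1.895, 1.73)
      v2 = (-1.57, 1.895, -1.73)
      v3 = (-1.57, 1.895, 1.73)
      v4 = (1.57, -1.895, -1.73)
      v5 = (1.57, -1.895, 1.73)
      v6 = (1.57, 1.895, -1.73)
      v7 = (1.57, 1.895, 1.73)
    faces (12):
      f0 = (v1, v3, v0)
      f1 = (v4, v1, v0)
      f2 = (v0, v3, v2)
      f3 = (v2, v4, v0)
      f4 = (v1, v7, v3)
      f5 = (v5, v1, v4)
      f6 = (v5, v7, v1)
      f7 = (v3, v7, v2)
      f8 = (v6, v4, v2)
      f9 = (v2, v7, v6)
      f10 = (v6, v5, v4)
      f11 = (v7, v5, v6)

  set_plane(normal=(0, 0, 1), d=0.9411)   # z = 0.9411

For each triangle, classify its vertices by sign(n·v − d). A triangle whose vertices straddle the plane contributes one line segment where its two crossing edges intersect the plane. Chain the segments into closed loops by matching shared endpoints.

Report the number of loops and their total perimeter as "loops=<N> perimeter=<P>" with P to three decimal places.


loops=1 perimeter=13.860

Straddling triangles (8 of 12):
  (v1,v3,v0) [++-] → (-1.57, 1.03086, 0.9411)–(-1.57, -1.895, 0.9411)  len=2.9259
  (v4,v1,v0) [-+-] → (-0.854062, -1.895, 0.9411)–(-1.57, -1.895, 0.9411)  len=0.7159
  (v0,v3,v2) [-+-] → (-1.57, 1.03086, 0.9411)–(-1.57, 1.895, 0.9411)  len=0.8641
  (v5,v1,v4) [++-] → (-0.854062, -1.895, 0.9411)–(1.57, -1.895, 0.9411)  len=2.4241
  (v3,v7,v2) [++-] → (0.854062, 1.895, 0.9411)–(-1.57, 1.895, 0.9411)  len=2.4241
  (v2,v7,v6) [-+-] → (0.854062, 1.895, 0.9411)–(1.57, 1.895, 0.9411)  len=0.7159
  (v6,v5,v4) [-+-] → (1.57, -1.03086, 0.9411)–(1.57, -1.895, 0.9411)  len=0.8641
  (v7,v5,v6) [++-] → (1.57, -1.03086, 0.9411)–(1.57, 1.895, 0.9411)  len=2.9259

Chained into 1 loop(s):
  loop 1: 8 segments, perimeter = 13.8600
Total perimeter = 13.860


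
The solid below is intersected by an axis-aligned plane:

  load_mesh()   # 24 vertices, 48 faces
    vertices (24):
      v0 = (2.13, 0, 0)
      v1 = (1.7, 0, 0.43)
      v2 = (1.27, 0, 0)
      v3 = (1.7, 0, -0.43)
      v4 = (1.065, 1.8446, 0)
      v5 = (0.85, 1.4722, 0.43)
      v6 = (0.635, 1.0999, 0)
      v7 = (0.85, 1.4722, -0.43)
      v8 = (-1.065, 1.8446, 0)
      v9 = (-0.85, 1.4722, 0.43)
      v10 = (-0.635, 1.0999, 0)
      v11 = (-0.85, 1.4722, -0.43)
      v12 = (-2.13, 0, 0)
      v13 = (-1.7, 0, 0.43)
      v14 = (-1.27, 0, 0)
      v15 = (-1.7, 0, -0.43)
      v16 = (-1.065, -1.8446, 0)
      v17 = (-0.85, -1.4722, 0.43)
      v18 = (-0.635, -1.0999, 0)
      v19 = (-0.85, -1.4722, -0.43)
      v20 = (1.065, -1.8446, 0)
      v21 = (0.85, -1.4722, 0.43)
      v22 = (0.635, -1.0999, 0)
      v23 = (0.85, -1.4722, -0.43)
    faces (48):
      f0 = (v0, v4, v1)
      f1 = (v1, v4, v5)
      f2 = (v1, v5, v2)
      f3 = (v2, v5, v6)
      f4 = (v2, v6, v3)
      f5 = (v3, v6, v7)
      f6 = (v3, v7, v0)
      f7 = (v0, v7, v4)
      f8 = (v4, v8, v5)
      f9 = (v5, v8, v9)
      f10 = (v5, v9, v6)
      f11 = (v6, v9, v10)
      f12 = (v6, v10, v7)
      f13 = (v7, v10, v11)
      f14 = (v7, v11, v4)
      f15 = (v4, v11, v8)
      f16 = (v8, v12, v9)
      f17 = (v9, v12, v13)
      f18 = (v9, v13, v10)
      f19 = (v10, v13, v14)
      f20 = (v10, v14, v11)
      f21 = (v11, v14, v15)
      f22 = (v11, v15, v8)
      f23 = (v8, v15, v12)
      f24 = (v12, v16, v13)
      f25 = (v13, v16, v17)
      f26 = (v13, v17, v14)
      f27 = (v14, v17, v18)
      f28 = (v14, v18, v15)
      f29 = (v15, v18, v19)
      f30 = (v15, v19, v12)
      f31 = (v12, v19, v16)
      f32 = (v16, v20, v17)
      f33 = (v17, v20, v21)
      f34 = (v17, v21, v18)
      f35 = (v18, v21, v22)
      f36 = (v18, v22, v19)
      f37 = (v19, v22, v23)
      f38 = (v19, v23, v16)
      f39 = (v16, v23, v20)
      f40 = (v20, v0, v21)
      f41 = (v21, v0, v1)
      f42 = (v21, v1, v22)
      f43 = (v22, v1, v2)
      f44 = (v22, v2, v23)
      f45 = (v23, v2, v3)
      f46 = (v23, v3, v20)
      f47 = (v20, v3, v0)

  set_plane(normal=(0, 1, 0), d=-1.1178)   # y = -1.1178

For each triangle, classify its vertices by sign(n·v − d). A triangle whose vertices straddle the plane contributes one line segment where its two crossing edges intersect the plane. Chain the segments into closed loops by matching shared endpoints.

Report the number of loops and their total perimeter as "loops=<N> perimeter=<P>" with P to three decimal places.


loops=1 perimeter=7.329

Straddling triangles (18 of 48):
  (v12,v16,v13) [+-+] → (-1.48463, -1.1178, 0)–(-1.3152, -1.1178, 0.169426)  len=0.2396
  (v13,v16,v17) [+--] → (-1.3152, -1.1178, 0.169426)–(-1.05462, -1.1178, 0.43)  len=0.3685
  (v13,v17,v14) [+-+] → (-1.05462, -1.1178, 0.43)–(-0.951106, -1.1178, 0.326487)  len=0.1464
  (v14,v17,v18) [+-+] → (-0.951106, -1.1178, 0.326487)–(-0.645337, -1.1178, 0.0206742)  len=0.4325
  (v15,v18,v19) [++-] → (-0.645337, -1.1178, -0.0206742)–(-1.05462, -1.1178, -0.43)  len=0.5788
  (v15,v19,v12) [+-+] → (-1.05462, -1.1178, -0.43)–(-1.15813, -1.1178, -0.326487)  len=0.1464
  (v12,v19,v16) [+--] → (-1.15813, -1.1178, -0.326487)–(-1.48463, -1.1178, 0)  len=0.4617
  (v17,v21,v18) [--+] → (-0.563602, -1.1178, 0.0206742)–(-0.645337, -1.1178, 0.0206742)  len=0.0817
  (v18,v21,v22) [+-+] → (-0.563602, -1.1178, 0.0206742)–(0.645337, -1.1178, 0.0206742)  len=1.2089
  (v18,v22,v19) [++-] → (0.563602, -1.1178, -0.0206742)–(-0.645337, -1.1178, -0.0206742)  len=1.2089
  (v19,v22,v23) [-+-] → (0.563602, -1.1178, -0.0206742)–(0.645337, -1.1178, -0.0206742)  len=0.0817
  (v20,v0,v21) [-+-] → (1.48463, -1.1178, 0)–(1.15813, -1.1178, 0.326487)  len=0.4617
  (v21,v0,v1) [-++] → (1.15813, -1.1178, 0.326487)–(1.05462, -1.1178, 0.43)  len=0.1464
  (v21,v1,v22) [-++] → (1.05462, -1.1178, 0.43)–(0.645337, -1.1178, 0.0206742)  len=0.5788
  (v22,v2,v23) [++-] → (0.951106, -1.1178, -0.326487)–(0.645337, -1.1178, -0.0206742)  len=0.4325
  (v23,v2,v3) [-++] → (0.951106, -1.1178, -0.326487)–(1.05462, -1.1178, -0.43)  len=0.1464
  (v23,v3,v20) [-+-] → (1.05462, -1.1178, -0.43)–(1.3152, -1.1178, -0.169426)  len=0.3685
  (v20,v3,v0) [-++] → (1.3152, -1.1178, -0.169426)–(1.48463, -1.1178, 0)  len=0.2396

Chained into 1 loop(s):
  loop 1: 18 segments, perimeter = 7.3292
Total perimeter = 7.329


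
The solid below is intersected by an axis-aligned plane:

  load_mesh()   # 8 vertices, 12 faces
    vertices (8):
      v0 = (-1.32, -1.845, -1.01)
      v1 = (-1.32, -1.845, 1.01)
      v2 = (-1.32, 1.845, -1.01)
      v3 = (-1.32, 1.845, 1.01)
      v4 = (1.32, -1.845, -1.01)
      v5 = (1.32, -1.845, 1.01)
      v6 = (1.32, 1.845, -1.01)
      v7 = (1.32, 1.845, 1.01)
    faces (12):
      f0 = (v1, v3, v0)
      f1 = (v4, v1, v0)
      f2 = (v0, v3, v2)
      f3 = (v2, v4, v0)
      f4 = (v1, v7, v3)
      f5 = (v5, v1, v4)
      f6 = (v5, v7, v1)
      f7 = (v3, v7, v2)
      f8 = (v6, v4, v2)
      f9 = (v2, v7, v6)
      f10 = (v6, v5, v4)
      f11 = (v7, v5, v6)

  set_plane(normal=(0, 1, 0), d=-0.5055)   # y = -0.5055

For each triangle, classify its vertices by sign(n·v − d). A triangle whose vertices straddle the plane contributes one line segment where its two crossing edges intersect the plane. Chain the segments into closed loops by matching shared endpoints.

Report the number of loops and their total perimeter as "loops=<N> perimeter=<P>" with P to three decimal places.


Straddling triangles (8 of 12):
  (v1,v3,v0) [-+-] → (-1.32, -0.5055, 1.01)–(-1.32, -0.5055, -0.276724)  len=1.2867
  (v0,v3,v2) [-++] → (-1.32, -0.5055, -0.276724)–(-1.32, -0.5055, -1.01)  len=0.7333
  (v2,v4,v0) [+--] → (0.361659, -0.5055, -1.01)–(-1.32, -0.5055, -1.01)  len=1.6817
  (v1,v7,v3) [-++] → (-0.361659, -0.5055, 1.01)–(-1.32, -0.5055, 1.01)  len=0.9583
  (v5,v7,v1) [-+-] → (1.32, -0.5055, 1.01)–(-0.361659, -0.5055, 1.01)  len=1.6817
  (v6,v4,v2) [+-+] → (1.32, -0.5055, -1.01)–(0.361659, -0.5055, -1.01)  len=0.9583
  (v6,v5,v4) [+--] → (1.32, -0.5055, 0.276724)–(1.32, -0.5055, -1.01)  len=1.2867
  (v7,v5,v6) [+-+] → (1.32, -0.5055, 1.01)–(1.32, -0.5055, 0.276724)  len=0.7333

Chained into 1 loop(s):
  loop 1: 8 segments, perimeter = 9.3200
Total perimeter = 9.320

loops=1 perimeter=9.320
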